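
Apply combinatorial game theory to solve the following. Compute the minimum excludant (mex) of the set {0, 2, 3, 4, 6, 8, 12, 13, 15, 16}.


Set = {0, 2, 3, 4, 6, 8, 12, 13, 15, 16}
0 is in the set.
1 is NOT in the set. This is the mex.
mex = 1

1


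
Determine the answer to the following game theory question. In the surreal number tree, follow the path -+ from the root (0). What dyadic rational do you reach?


Sign expansion: -+
Rule: track bounds (lo, hi), initially (-inf, +inf). On '+', the current value becomes lo and we move to the simplest number in (value, hi): value + 1 if hi = +inf, otherwise the midpoint (value + hi)/2. On '-', the current value becomes hi and we move to value - 1 if lo = -inf, otherwise the midpoint (lo + value)/2.
Start at 0.
Step 1: sign = -, move left. Bounds: (-inf, 0). Value = -1
Step 2: sign = +, move right. Bounds: (-1, 0). Value = -1/2
The surreal number with sign expansion -+ is -1/2.

-1/2


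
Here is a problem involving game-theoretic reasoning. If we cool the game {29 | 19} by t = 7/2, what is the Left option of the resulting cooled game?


Original game: {29 | 19} (a switch {a | b} with a > b).
Cooling by t (for t below the temperature (a - b)/2 = 5) taxes each move by t: {a | b} cooled by t is {a - t | b + t}.
Cooling amount: t = 7/2
Cooled Left option: 29 - 7/2 = 51/2
Cooled Right option: 19 + 7/2 = 45/2
Cooled game: {51/2 | 45/2}
Left option = 51/2

51/2


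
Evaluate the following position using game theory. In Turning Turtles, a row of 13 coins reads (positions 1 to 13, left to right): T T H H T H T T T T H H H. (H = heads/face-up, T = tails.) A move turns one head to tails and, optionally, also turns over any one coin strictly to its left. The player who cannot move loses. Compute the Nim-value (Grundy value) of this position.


Coins: T T H H T H T T T T H H H
Key fact: a single head at position k behaves exactly like a Nim heap of size k (turning it to T and optionally flipping a coin at j < k corresponds to moving the heap from k to j, or to 0), and heads combine as a disjunctive sum (two heads at the same place would cancel, matching j XOR j = 0). So the Nim-value is the XOR of the 1-indexed positions of the heads.
Face-up positions (1-indexed): [3, 4, 6, 11, 12, 13]
XOR 0 with 3: 0 XOR 3 = 3
XOR 3 with 4: 3 XOR 4 = 7
XOR 7 with 6: 7 XOR 6 = 1
XOR 1 with 11: 1 XOR 11 = 10
XOR 10 with 12: 10 XOR 12 = 6
XOR 6 with 13: 6 XOR 13 = 11
Nim-value = 11

11


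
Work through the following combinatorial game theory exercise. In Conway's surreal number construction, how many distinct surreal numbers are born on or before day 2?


Day 0: {|} = 0 is born. Count = 1.
Day n: the number of surreal numbers born by day n is 2^(n+1) - 1.
By day 0: 2^1 - 1 = 1
By day 1: 2^2 - 1 = 3
By day 2: 2^3 - 1 = 7
By day 2: 7 surreal numbers.

7


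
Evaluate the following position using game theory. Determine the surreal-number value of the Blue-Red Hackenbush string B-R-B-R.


Edges (from ground): B-R-B-R
By Berlekamp's sign-expansion rule, a Blue-Red Hackenbush stalk has the value of the surreal number whose sign sequence is the edge sequence with B -> + and R -> -.
Sign sequence: +-+-
Trace the sign expansion in the surreal number tree, starting from 0:
Edge 1: B (sign +) -> bounds (0, +inf), value = 1
Edge 2: R (sign -) -> bounds (0, 1), value = 1/2
Edge 3: B (sign +) -> bounds (1/2, 1), value = 3/4
Edge 4: R (sign -) -> bounds (1/2, 3/4), value = 5/8
Game value = 5/8

5/8


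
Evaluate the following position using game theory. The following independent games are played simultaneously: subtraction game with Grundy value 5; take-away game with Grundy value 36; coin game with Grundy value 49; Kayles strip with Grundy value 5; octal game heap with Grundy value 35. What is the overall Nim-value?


By the Sprague-Grundy theorem, the Grundy value of a sum of games is the XOR of individual Grundy values.
subtraction game: Grundy value = 5. Running XOR: 0 XOR 5 = 5
take-away game: Grundy value = 36. Running XOR: 5 XOR 36 = 33
coin game: Grundy value = 49. Running XOR: 33 XOR 49 = 16
Kayles strip: Grundy value = 5. Running XOR: 16 XOR 5 = 21
octal game heap: Grundy value = 35. Running XOR: 21 XOR 35 = 54
The combined Grundy value is 54.

54


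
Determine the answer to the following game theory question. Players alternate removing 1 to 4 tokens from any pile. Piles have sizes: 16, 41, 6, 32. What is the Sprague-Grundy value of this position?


Subtraction set: {1, 2, 3, 4}
For this subtraction set, G(n) = n mod 5 (period = max + 1 = 5).
Pile 1 (size 16): G(16) = 16 mod 5 = 1
Pile 2 (size 41): G(41) = 41 mod 5 = 1
Pile 3 (size 6): G(6) = 6 mod 5 = 1
Pile 4 (size 32): G(32) = 32 mod 5 = 2
Total Grundy value = XOR of all: 1 XOR 1 XOR 1 XOR 2 = 3

3


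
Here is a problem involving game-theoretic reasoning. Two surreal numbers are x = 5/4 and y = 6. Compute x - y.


x = 5/4, y = 6
Converting to common denominator: 4
x = 5/4, y = 24/4
x - y = 5/4 - 6 = -19/4

-19/4


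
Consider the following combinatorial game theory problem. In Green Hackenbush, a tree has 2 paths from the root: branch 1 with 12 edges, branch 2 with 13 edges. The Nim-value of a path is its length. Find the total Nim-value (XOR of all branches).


The tree has 2 branches from the ground vertex.
In Green Hackenbush, the Nim-value of a simple path of length k is k.
Branch 1: length 12, Nim-value = 12
Branch 2: length 13, Nim-value = 13
Total Nim-value = XOR of all branch values:
0 XOR 12 = 12
12 XOR 13 = 1
Nim-value of the tree = 1

1


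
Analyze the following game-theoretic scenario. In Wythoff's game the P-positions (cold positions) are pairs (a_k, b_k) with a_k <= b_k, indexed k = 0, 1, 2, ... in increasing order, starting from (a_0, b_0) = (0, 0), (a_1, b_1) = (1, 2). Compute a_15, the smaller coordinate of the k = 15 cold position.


By Wythoff's theorem, a_k = floor(k * phi) and b_k = floor(k * phi^2) = a_k + k, where phi = (1 + sqrt(5))/2 is the golden ratio.
phi = (1 + sqrt(5))/2 = 1.618034
k = 15
k * phi = 15 * 1.618034 = 24.270510
a_15 = floor(k * phi) = 24

24


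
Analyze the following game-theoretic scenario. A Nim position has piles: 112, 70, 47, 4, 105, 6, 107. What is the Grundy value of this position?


We need the XOR (exclusive or) of all pile sizes.
After XOR-ing pile 1 (size 112): 0 XOR 112 = 112
After XOR-ing pile 2 (size 70): 112 XOR 70 = 54
After XOR-ing pile 3 (size 47): 54 XOR 47 = 25
After XOR-ing pile 4 (size 4): 25 XOR 4 = 29
After XOR-ing pile 5 (size 105): 29 XOR 105 = 116
After XOR-ing pile 6 (size 6): 116 XOR 6 = 114
After XOR-ing pile 7 (size 107): 114 XOR 107 = 25
The Nim-value of this position is 25.

25


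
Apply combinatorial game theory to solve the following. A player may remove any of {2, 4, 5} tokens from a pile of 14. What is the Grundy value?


The subtraction set is S = {2, 4, 5}.
G(k) = mex{ G(k - s) : s in S, s <= k }. We compute iteratively: G(0) = 0.
G(1) = mex({}) = 0
G(2) = mex({0}) = 1
G(3) = mex({0}) = 1
G(4) = mex({0, 1}) = 2
G(5) = mex({0, 1}) = 2
G(6) = mex({0, 1, 2}) = 3
G(7) = mex({1, 2}) = 0
G(8) = mex({1, 2, 3}) = 0
G(9) = mex({0, 2}) = 1
G(10) = mex({0, 2, 3}) = 1
G(11) = mex({0, 1, 3}) = 2
Observe that G(7)..G(11) = 0, 0, 1, 1, 2 repeats G(0)..G(4) = 0, 0, 1, 1, 2.
For k >= max(S) = 5, G(k) is determined by the previous 5 values G(k-5)..G(k-1); a window of 5 consecutive values has recurred shifted by 7, so by induction G(k + 7) = G(k) for all k >= 0: the sequence is periodic from the start with period 7.
One period: G(0..6) = 0, 0, 1, 1, 2, 2, 3.
14 mod 7 = 0, so G(14) = G(0) = 0.

0


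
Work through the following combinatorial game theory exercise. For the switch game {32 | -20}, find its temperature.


The game is {32 | -20}, a switch {a | b} with numbers a > b.
Cooling {a | b} by t gives {a - t | b + t}, which stops being hot when a - t = b + t, i.e. at t = (a - b)/2. So the temperature of a switch is (a - b)/2.
Temperature = (Left option - Right option) / 2
= (32 - (-20)) / 2
= 52 / 2
= 26

26


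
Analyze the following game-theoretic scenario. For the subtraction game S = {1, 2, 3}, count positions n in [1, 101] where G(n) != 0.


Subtraction set S = {1, 2, 3}, so G(n) = n mod 4.
G(n) = 0 when n is a multiple of 4.
Multiples of 4 in [1, 101]: 25
N-positions (nonzero Grundy) = 101 - 25 = 76

76


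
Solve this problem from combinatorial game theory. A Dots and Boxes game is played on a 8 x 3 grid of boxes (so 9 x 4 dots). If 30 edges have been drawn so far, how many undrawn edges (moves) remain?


Grid: 8 x 3 boxes, i.e. 9 rows and 4 columns of dots.
Horizontal edges: (rows + 1) * cols = 9 * 3 = 27
Vertical edges: rows * (cols + 1) = 8 * 4 = 32
Total edges: 27 + 32 = 59
Edges drawn: 30
Remaining: 59 - 30 = 29

29


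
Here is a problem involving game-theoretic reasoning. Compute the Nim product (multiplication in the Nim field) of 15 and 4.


Nim multiplication is bilinear over XOR: (u XOR v) * w = (u*w) XOR (v*w).
So we split each operand into its bit components and XOR the pairwise Nim products.
15 = 1 + 2 + 4 + 8 (as XOR of powers of 2).
4 = 4 (as XOR of powers of 2).
Using the standard Nim-product table on single bits:
  2*2 = 3,   2*4 = 8,   2*8 = 12,
  4*4 = 6,   4*8 = 11,  8*8 = 13,
and  1*x = x (identity), k*l = l*k (commutative).
Pairwise Nim products:
  1 * 4 = 4
  2 * 4 = 8
  4 * 4 = 6
  8 * 4 = 11
XOR them: 4 XOR 8 XOR 6 XOR 11 = 1.
Result: 15 * 4 = 1 (in Nim).

1


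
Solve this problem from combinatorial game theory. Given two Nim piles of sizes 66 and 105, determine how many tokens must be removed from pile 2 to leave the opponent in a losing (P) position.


Piles: 66 and 105
Current XOR: 66 XOR 105 = 43 (non-zero, so this is an N-position).
To make the XOR zero, we need to find a move that balances the piles.
For pile 2 (size 105): target = 105 XOR 43 = 66
We reduce pile 2 from 105 to 66.
Tokens removed: 105 - 66 = 39
Verification: 66 XOR 66 = 0

39


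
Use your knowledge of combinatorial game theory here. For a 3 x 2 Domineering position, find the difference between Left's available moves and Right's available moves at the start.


Board is 3 x 2 (rows x cols).
Left (vertical) placements: (rows-1) * cols = 2 * 2 = 4
Right (horizontal) placements: rows * (cols-1) = 3 * 1 = 3
Advantage = Left - Right = 4 - 3 = 1

1


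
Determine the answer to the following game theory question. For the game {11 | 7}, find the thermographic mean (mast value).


Game = {11 | 7}, a switch {a | b} with numbers a > b.
Its thermograph has left wall a - t and right wall b + t, which meet at t = (a - b)/2, where both equal (a + b)/2. So the mast (mean value) is at (a + b)/2.
Mean = (11 + (7))/2 = 18/2 = 9

9


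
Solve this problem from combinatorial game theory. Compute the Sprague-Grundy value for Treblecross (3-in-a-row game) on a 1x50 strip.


Treblecross: place X on empty cells; 3-in-a-row wins.
Playing within two cells of an existing X lets the opponent win at once, so sensible play treats the cells i-2..i+2 around each X as dead. The player left with no safe cell loses, so this is a normal-play take-away game on strips of safe cells.
Placing X at cell i (0-indexed) of a strip of k safe cells leaves independent strips of sizes max(0, i-2) and max(0, k-i-3). Hence G(k) = mex{ G(max(0,i-2)) XOR G(max(0,k-i-3)) : 0 <= i < k }, with G(0) = 0.
G(1): splits (0,0):0^0=0 -> mex({0}) = 1
G(2): splits (0,0):0^0=0 -> mex({0}) = 1
G(3): splits (0,0):0^0=0 -> mex({0}) = 1
G(4): splits (0,1):0^1=1 (0,0):0^0=0 -> mex({0, 1}) = 2
G(5): splits (0,2):0^1=1 (0,1):0^1=1 (0,0):0^0=0 -> mex({0, 1}) = 2
G(6) = mex({1}) = 0
G(7) = mex({0, 1, 2}) = 3
G(8) = mex({0, 1, 2}) = 3
G(9) = mex({0, 2}) = 1
G(10) = mex({0, 2, 3}) = 1
G(11) = mex({0, 3}) = 1
G(12) = mex({1, 3}) = 0
G(13) = mex({0, 1, 2, 3}) = 4
G(14) = mex({0, 1, 2}) = 3
G(15) = mex({0, 1, 2}) = 3
G(16) = mex({0, 1, 2, 4}) = 3
G(17) = mex({0, 1, 3, 4}) = 2
G(18) = mex({0, 1, 3, 4}) = 2
G(19) = mex({0, 1, 3, 5}) = 2
G(20) = mex({0, 1, 2, 3, 5}) = 4
G(21) = mex({0, 1, 2, 3, 5}) = 4
G(22) = mex({1, 2, 6}) = 0
G(23) = mex({0, 1, 2, 3, 4, 6}) = 5
G(24) = mex({0, 1, 2, 3, 4}) = 5
G(25) = mex({0, 1, 3, 4, 7}) = 2
G(26) = mex({0, 1, 3, 4, 5, 7}) = 2
G(27) = mex({0, 1, 3, 5}) = 2
G(28) = mex({0, 1, 2, 5}) = 3
G(29) = mex({0, 1, 2, 4, 5, 6}) = 3
G(30) = mex({1, 2, 4, 6}) = 0
G(31) = mex({0, 1, 2, 3, 4, 6}) = 5
G(32) = mex({1, 2, 3, 4, 7}) = 0
G(33) = mex({0, 3, 7}) = 1
G(34) = mex({0, 2, 3, 5, 7}) = 1
G(35) = mex({0, 2, 3, 5, 6}) = 1
G(36) = mex({0, 1, 2, 5, 6}) = 3
G(37) = mex({0, 1, 2, 4, 5, 6}) = 3
G(38) = mex({0, 1, 2, 4}) = 3
G(39) = mex({0, 1, 2, 3, 4, 7}) = 5
G(40) = mex({0, 1, 2, 3, 4, 5, 7}) = 6
G(41) = mex({0, 1, 2, 3, 5, 7}) = 4
G(42) = mex({0, 1, 2, 3, 5, 6, 7}) = 4
G(43) = mex({0, 2, 3, 5, 6}) = 1
G(44) = mex({1, 2, 3, 4, 5, 6}) = 0
G(45) = mex({0, 1, 2, 3, 4, 6, 7}) = 5
G(46) = mex({0, 1, 2, 3, 4, 7}) = 5
G(47) = mex({0, 1, 2, 3, 4, 5, 7}) = 6
G(48) = mex({0, 1, 2, 3, 4, 5, 7}) = 6
G(49) = mex({0, 1, 3, 4, 5, 7}) = 2
G(50) = mex({0, 1, 2, 3, 4, 5, 6}) = 7
Therefore G(50) = 7.

7


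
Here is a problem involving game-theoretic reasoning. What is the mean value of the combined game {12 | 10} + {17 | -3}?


G1 = {12 | 10}, G2 = {17 | -3}
Each is a switch {a | b} with numbers a > b; its mean value is (a + b)/2, and mean value is additive over game sums: m(G1 + G2) = m(G1) + m(G2).
Mean of G1 = (12 + (10))/2 = 22/2 = 11
Mean of G2 = (17 + (-3))/2 = 14/2 = 7
Mean of G1 + G2 = 11 + 7 = 18

18


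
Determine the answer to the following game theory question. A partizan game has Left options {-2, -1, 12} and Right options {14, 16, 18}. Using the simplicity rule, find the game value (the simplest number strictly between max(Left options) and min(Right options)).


Left options: {-2, -1, 12}, max = 12
Right options: {14, 16, 18}, min = 14
All options are numbers and max(Left) < min(Right), so by the simplicity theorem the value is the simplest (earliest-born) number strictly between 12 and 14.
The only integer strictly between 12 and 14 is 13.
No non-integer in the interval can be simpler: if x is a non-integer in the interval, then floor(x) or ceil(x) also lies in the interval (the interval contains an integer), and both are proper prefixes of x's sign expansion, i.e. born earlier. So the game value is 13.
Game value = 13

13


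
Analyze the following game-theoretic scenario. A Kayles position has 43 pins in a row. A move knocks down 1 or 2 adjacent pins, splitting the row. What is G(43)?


Kayles: a move removes 1 or 2 adjacent pins from a contiguous row.
Removing pins from a row of k leaves two independent rows (a, b) with a + b = k - 1 (one pin) or a + b = k - 2 (two pins); an end removal gives a = 0.
By Sprague-Grundy, G(k) = mex{ G(a) XOR G(b) } over all these splits. G(0) = 0.
G(1): splits (0,0):0^0=0 -> mex({0}) = 1
G(2): splits (0,1):0^1=1 (0,0):0^0=0 -> mex({0, 1}) = 2
G(3): splits (0,2):0^2=2 (1,1):1^1=0 (0,1):0^1=1 -> mex({0, 1, 2}) = 3
G(4): splits (0,3):0^3=3 (1,2):1^2=3 (0,2):0^2=2 (1,1):1^1=0 -> mex({0, 2, 3}) = 1
G(5): splits (0,4):0^1=1 (1,3):1^3=2 (2,2):2^2=0 (0,3):0^3=3 (1,2):1^2=3 -> mex({0, 1, 2, 3}) = 4
G(6) = mex({0, 1, 2, 4}) = 3
G(7) = mex({0, 1, 3, 4, 5}) = 2
G(8) = mex({0, 2, 3, 5, 6}) = 1
G(9) = mex({0, 1, 2, 3, 6, 7}) = 4
G(10) = mex({0, 1, 3, 4, 5, 7}) = 2
G(11) = mex({0, 1, 2, 3, 4, 5}) = 6
G(12) = mex({0, 1, 2, 3, 5, 6, 7}) = 4
G(13) = mex({0, 2, 3, 4, 6, 7}) = 1
G(14) = mex({0, 1, 4, 5, 6, 7}) = 2
G(15) = mex({0, 1, 2, 3, 4, 5, 6}) = 7
G(16) = mex({0, 2, 3, 5, 6, 7}) = 1
G(17) = mex({0, 1, 2, 3, 5, 6, 7}) = 4
G(18) = mex({0, 1, 2, 4, 5, 6}) = 3
G(19) = mex({0, 1, 3, 4, 5, 7}) = 2
G(20) = mex({0, 2, 3, 4, 5, 6, 7}) = 1
G(21) = mex({0, 1, 2, 3, 5, 6, 7}) = 4
G(22) = mex({0, 1, 2, 3, 4, 5, 7}) = 6
G(23) = mex({0, 1, 2, 3, 4, 5, 6}) = 7
G(24) = mex({0, 1, 2, 3, 5, 6, 7}) = 4
G(25) = mex({0, 2, 3, 4, 6, 7}) = 1
G(26) = mex({0, 1, 3, 4, 5, 6, 7}) = 2
G(27) = mex({0, 1, 2, 3, 4, 5, 6, 7}) = 8
G(28) = mex({0, 1, 2, 3, 4, 6, 7, 8}) = 5
G(29) = mex({0, 1, 2, 3, 5, 6, 7, 8, 9}) = 4
G(30) = mex({0, 1, 2, 3, 4, 5, 6, 9, 10}) = 7
G(31) = mex({0, 1, 3, 4, 5, 7, 10, 11}) = 2
G(32) = mex({0, 2, 3, 4, 5, 6, 7, 9, 11}) = 1
G(33) = mex({0, 1, 2, 3, 4, 5, 6, 7, 9, 12}) = 8
G(34) = mex({0, 1, 2, 3, 4, 5, 7, 8, 11, 12}) = 6
G(35) = mex({0, 1, 2, 3, 4, 5, 6, 8, 9, 10, 11}) = 7
G(36) = mex({0, 1, 2, 3, 5, 6, 7, 9, 10}) = 4
G(37) = mex({0, 2, 3, 4, 6, 7, 9, 10, 11, 12}) = 1
G(38) = mex({0, 1, 3, 4, 5, 6, 7, 9, 10, 11, 12}) = 2
G(39) = mex({0, 1, 2, 4, 5, 6, 7, 9, 10, 12, 14}) = 3
G(40) = mex({0, 2, 3, 4, 6, 7, 11, 12, 14}) = 1
G(41) = mex({0, 1, 2, 3, 5, 6, 7, 9, 10, 11, 12}) = 4
G(42) = mex({0, 1, 2, 3, 4, 5, 6, 9, 10}) = 7
G(43) = mex({0, 1, 3, 4, 5, 7, 9, 10, 12, 15}) = 2
Therefore G(43) = 2.

2


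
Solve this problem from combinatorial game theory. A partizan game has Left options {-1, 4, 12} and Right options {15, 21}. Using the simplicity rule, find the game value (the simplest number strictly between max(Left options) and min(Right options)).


Left options: {-1, 4, 12}, max = 12
Right options: {15, 21}, min = 15
All options are numbers and max(Left) < min(Right), so by the simplicity theorem the value is the simplest (earliest-born) number strictly between 12 and 15.
Integers 13 through 14 all lie strictly between 12 and 15.
Among integers, the simplest (lowest birthday = smallest |n|; 0 is born on day 0, +-n on day n) is 13.
No non-integer in the interval can be simpler: if x is a non-integer in the interval, then floor(x) or ceil(x) also lies in the interval (the interval contains an integer), and both are proper prefixes of x's sign expansion, i.e. born earlier. So the game value is 13.
Game value = 13

13


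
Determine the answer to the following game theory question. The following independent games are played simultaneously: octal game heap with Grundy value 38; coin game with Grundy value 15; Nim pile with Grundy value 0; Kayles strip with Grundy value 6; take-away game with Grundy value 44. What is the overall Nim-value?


By the Sprague-Grundy theorem, the Grundy value of a sum of games is the XOR of individual Grundy values.
octal game heap: Grundy value = 38. Running XOR: 0 XOR 38 = 38
coin game: Grundy value = 15. Running XOR: 38 XOR 15 = 41
Nim pile: Grundy value = 0. Running XOR: 41 XOR 0 = 41
Kayles strip: Grundy value = 6. Running XOR: 41 XOR 6 = 47
take-away game: Grundy value = 44. Running XOR: 47 XOR 44 = 3
The combined Grundy value is 3.

3


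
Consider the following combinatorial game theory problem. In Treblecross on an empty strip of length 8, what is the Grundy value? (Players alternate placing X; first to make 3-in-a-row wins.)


Treblecross: place X on empty cells; 3-in-a-row wins.
Playing within two cells of an existing X lets the opponent win at once, so sensible play treats the cells i-2..i+2 around each X as dead. The player left with no safe cell loses, so this is a normal-play take-away game on strips of safe cells.
Placing X at cell i (0-indexed) of a strip of k safe cells leaves independent strips of sizes max(0, i-2) and max(0, k-i-3). Hence G(k) = mex{ G(max(0,i-2)) XOR G(max(0,k-i-3)) : 0 <= i < k }, with G(0) = 0.
G(1): splits (0,0):0^0=0 -> mex({0}) = 1
G(2): splits (0,0):0^0=0 -> mex({0}) = 1
G(3): splits (0,0):0^0=0 -> mex({0}) = 1
G(4): splits (0,1):0^1=1 (0,0):0^0=0 -> mex({0, 1}) = 2
G(5): splits (0,2):0^1=1 (0,1):0^1=1 (0,0):0^0=0 -> mex({0, 1}) = 2
G(6) = mex({1}) = 0
G(7) = mex({0, 1, 2}) = 3
G(8) = mex({0, 1, 2}) = 3
Therefore G(8) = 3.

3


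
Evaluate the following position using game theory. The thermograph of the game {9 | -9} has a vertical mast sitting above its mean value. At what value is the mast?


Game = {9 | -9}, a switch {a | b} with numbers a > b.
Its thermograph has left wall a - t and right wall b + t, which meet at t = (a - b)/2, where both equal (a + b)/2. So the mast (mean value) is at (a + b)/2.
Mean = (9 + (-9))/2 = 0/2 = 0

0


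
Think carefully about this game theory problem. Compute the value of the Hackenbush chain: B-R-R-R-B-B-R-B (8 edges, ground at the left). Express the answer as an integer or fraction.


Edges (from ground): B-R-R-R-B-B-R-B
By Berlekamp's sign-expansion rule, a Blue-Red Hackenbush stalk has the value of the surreal number whose sign sequence is the edge sequence with B -> + and R -> -.
Sign sequence: +---++-+
Trace the sign expansion in the surreal number tree, starting from 0:
Edge 1: B (sign +) -> bounds (0, +inf), value = 1
Edge 2: R (sign -) -> bounds (0, 1), value = 1/2
Edge 3: R (sign -) -> bounds (0, 1/2), value = 1/4
Edge 4: R (sign -) -> bounds (0, 1/4), value = 1/8
Edge 5: B (sign +) -> bounds (1/8, 1/4), value = 3/16
Edge 6: B (sign +) -> bounds (3/16, 1/4), value = 7/32
Edge 7: R (sign -) -> bounds (3/16, 7/32), value = 13/64
Edge 8: B (sign +) -> bounds (13/64, 7/32), value = 27/128
Game value = 27/128

27/128


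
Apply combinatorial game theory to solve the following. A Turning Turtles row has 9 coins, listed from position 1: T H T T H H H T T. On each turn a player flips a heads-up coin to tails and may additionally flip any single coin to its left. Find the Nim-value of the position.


Coins: T H T T H H H T T
Key fact: a single head at position k behaves exactly like a Nim heap of size k (turning it to T and optionally flipping a coin at j < k corresponds to moving the heap from k to j, or to 0), and heads combine as a disjunctive sum (two heads at the same place would cancel, matching j XOR j = 0). So the Nim-value is the XOR of the 1-indexed positions of the heads.
Face-up positions (1-indexed): [2, 5, 6, 7]
XOR 0 with 2: 0 XOR 2 = 2
XOR 2 with 5: 2 XOR 5 = 7
XOR 7 with 6: 7 XOR 6 = 1
XOR 1 with 7: 1 XOR 7 = 6
Nim-value = 6

6


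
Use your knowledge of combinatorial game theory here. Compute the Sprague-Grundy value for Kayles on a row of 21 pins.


Kayles: a move removes 1 or 2 adjacent pins from a contiguous row.
Removing pins from a row of k leaves two independent rows (a, b) with a + b = k - 1 (one pin) or a + b = k - 2 (two pins); an end removal gives a = 0.
By Sprague-Grundy, G(k) = mex{ G(a) XOR G(b) } over all these splits. G(0) = 0.
G(1): splits (0,0):0^0=0 -> mex({0}) = 1
G(2): splits (0,1):0^1=1 (0,0):0^0=0 -> mex({0, 1}) = 2
G(3): splits (0,2):0^2=2 (1,1):1^1=0 (0,1):0^1=1 -> mex({0, 1, 2}) = 3
G(4): splits (0,3):0^3=3 (1,2):1^2=3 (0,2):0^2=2 (1,1):1^1=0 -> mex({0, 2, 3}) = 1
G(5): splits (0,4):0^1=1 (1,3):1^3=2 (2,2):2^2=0 (0,3):0^3=3 (1,2):1^2=3 -> mex({0, 1, 2, 3}) = 4
G(6) = mex({0, 1, 2, 4}) = 3
G(7) = mex({0, 1, 3, 4, 5}) = 2
G(8) = mex({0, 2, 3, 5, 6}) = 1
G(9) = mex({0, 1, 2, 3, 6, 7}) = 4
G(10) = mex({0, 1, 3, 4, 5, 7}) = 2
G(11) = mex({0, 1, 2, 3, 4, 5}) = 6
G(12) = mex({0, 1, 2, 3, 5, 6, 7}) = 4
G(13) = mex({0, 2, 3, 4, 6, 7}) = 1
G(14) = mex({0, 1, 4, 5, 6, 7}) = 2
G(15) = mex({0, 1, 2, 3, 4, 5, 6}) = 7
G(16) = mex({0, 2, 3, 5, 6, 7}) = 1
G(17) = mex({0, 1, 2, 3, 5, 6, 7}) = 4
G(18) = mex({0, 1, 2, 4, 5, 6}) = 3
G(19) = mex({0, 1, 3, 4, 5, 7}) = 2
G(20) = mex({0, 2, 3, 4, 5, 6, 7}) = 1
G(21) = mex({0, 1, 2, 3, 5, 6, 7}) = 4
Therefore G(21) = 4.

4


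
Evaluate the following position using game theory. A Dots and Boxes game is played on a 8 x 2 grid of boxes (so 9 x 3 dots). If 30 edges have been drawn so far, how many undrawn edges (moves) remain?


Grid: 8 x 2 boxes, i.e. 9 rows and 3 columns of dots.
Horizontal edges: (rows + 1) * cols = 9 * 2 = 18
Vertical edges: rows * (cols + 1) = 8 * 3 = 24
Total edges: 18 + 24 = 42
Edges drawn: 30
Remaining: 42 - 30 = 12

12


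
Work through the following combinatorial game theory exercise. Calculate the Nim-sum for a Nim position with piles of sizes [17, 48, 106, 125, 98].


We need the XOR (exclusive or) of all pile sizes.
After XOR-ing pile 1 (size 17): 0 XOR 17 = 17
After XOR-ing pile 2 (size 48): 17 XOR 48 = 33
After XOR-ing pile 3 (size 106): 33 XOR 106 = 75
After XOR-ing pile 4 (size 125): 75 XOR 125 = 54
After XOR-ing pile 5 (size 98): 54 XOR 98 = 84
The Nim-value of this position is 84.

84


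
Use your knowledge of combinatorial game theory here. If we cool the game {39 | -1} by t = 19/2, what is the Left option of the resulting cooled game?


Original game: {39 | -1} (a switch {a | b} with a > b).
Cooling by t (for t below the temperature (a - b)/2 = 20) taxes each move by t: {a | b} cooled by t is {a - t | b + t}.
Cooling amount: t = 19/2
Cooled Left option: 39 - 19/2 = 59/2
Cooled Right option: -1 + 19/2 = 17/2
Cooled game: {59/2 | 17/2}
Left option = 59/2

59/2


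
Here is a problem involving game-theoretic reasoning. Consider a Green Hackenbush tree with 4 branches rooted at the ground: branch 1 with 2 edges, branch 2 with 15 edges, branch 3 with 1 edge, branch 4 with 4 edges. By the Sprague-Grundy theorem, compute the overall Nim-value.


The tree has 4 branches from the ground vertex.
In Green Hackenbush, the Nim-value of a simple path of length k is k.
Branch 1: length 2, Nim-value = 2
Branch 2: length 15, Nim-value = 15
Branch 3: length 1, Nim-value = 1
Branch 4: length 4, Nim-value = 4
Total Nim-value = XOR of all branch values:
0 XOR 2 = 2
2 XOR 15 = 13
13 XOR 1 = 12
12 XOR 4 = 8
Nim-value of the tree = 8

8


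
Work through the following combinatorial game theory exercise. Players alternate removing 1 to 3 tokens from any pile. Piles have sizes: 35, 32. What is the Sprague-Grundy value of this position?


Subtraction set: {1, 2, 3}
For this subtraction set, G(n) = n mod 4 (period = max + 1 = 4).
Pile 1 (size 35): G(35) = 35 mod 4 = 3
Pile 2 (size 32): G(32) = 32 mod 4 = 0
Total Grundy value = XOR of all: 3 XOR 0 = 3

3


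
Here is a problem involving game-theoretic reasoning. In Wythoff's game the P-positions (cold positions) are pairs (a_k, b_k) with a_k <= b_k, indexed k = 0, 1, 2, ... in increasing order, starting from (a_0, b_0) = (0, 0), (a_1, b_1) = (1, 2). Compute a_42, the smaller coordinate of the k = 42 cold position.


By Wythoff's theorem, a_k = floor(k * phi) and b_k = floor(k * phi^2) = a_k + k, where phi = (1 + sqrt(5))/2 is the golden ratio.
phi = (1 + sqrt(5))/2 = 1.618034
k = 42
k * phi = 42 * 1.618034 = 67.957428
a_42 = floor(k * phi) = 67

67


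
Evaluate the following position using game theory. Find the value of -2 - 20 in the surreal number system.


x = -2, y = 20
x - y = -2 - 20 = -22

-22


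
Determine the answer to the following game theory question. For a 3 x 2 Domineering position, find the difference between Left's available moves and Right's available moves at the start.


Board is 3 x 2 (rows x cols).
Left (vertical) placements: (rows-1) * cols = 2 * 2 = 4
Right (horizontal) placements: rows * (cols-1) = 3 * 1 = 3
Advantage = Left - Right = 4 - 3 = 1

1


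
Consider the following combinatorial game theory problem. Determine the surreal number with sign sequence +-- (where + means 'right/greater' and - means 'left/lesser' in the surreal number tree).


Sign expansion: +--
Rule: track bounds (lo, hi), initially (-inf, +inf). On '+', the current value becomes lo and we move to the simplest number in (value, hi): value + 1 if hi = +inf, otherwise the midpoint (value + hi)/2. On '-', the current value becomes hi and we move to value - 1 if lo = -inf, otherwise the midpoint (lo + value)/2.
Start at 0.
Step 1: sign = +, move right. Bounds: (0, +inf). Value = 1
Step 2: sign = -, move left. Bounds: (0, 1). Value = 1/2
Step 3: sign = -, move left. Bounds: (0, 1/2). Value = 1/4
The surreal number with sign expansion +-- is 1/4.

1/4


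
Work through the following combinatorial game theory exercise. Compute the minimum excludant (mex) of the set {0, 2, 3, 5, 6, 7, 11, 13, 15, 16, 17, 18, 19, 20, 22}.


Set = {0, 2, 3, 5, 6, 7, 11, 13, 15, 16, 17, 18, 19, 20, 22}
0 is in the set.
1 is NOT in the set. This is the mex.
mex = 1

1


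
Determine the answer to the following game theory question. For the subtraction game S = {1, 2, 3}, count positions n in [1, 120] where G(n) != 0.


Subtraction set S = {1, 2, 3}, so G(n) = n mod 4.
G(n) = 0 when n is a multiple of 4.
Multiples of 4 in [1, 120]: 30
N-positions (nonzero Grundy) = 120 - 30 = 90

90


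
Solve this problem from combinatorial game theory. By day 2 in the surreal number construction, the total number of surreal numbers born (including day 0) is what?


Day 0: {|} = 0 is born. Count = 1.
Day n: the number of surreal numbers born by day n is 2^(n+1) - 1.
By day 0: 2^1 - 1 = 1
By day 1: 2^2 - 1 = 3
By day 2: 2^3 - 1 = 7
By day 2: 7 surreal numbers.

7


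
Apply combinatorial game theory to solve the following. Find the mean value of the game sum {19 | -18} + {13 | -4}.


G1 = {19 | -18}, G2 = {13 | -4}
Each is a switch {a | b} with numbers a > b; its mean value is (a + b)/2, and mean value is additive over game sums: m(G1 + G2) = m(G1) + m(G2).
Mean of G1 = (19 + (-18))/2 = 1/2 = 1/2
Mean of G2 = (13 + (-4))/2 = 9/2 = 9/2
Mean of G1 + G2 = 1/2 + 9/2 = 5

5


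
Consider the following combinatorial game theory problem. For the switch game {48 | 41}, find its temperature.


The game is {48 | 41}, a switch {a | b} with numbers a > b.
Cooling {a | b} by t gives {a - t | b + t}, which stops being hot when a - t = b + t, i.e. at t = (a - b)/2. So the temperature of a switch is (a - b)/2.
Temperature = (Left option - Right option) / 2
= (48 - (41)) / 2
= 7 / 2
= 7/2

7/2


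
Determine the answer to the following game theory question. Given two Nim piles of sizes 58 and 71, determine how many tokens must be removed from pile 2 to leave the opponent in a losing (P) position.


Piles: 58 and 71
Current XOR: 58 XOR 71 = 125 (non-zero, so this is an N-position).
To make the XOR zero, we need to find a move that balances the piles.
For pile 2 (size 71): target = 71 XOR 125 = 58
We reduce pile 2 from 71 to 58.
Tokens removed: 71 - 58 = 13
Verification: 58 XOR 58 = 0

13


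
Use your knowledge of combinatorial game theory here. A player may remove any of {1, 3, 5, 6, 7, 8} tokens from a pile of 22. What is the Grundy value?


The subtraction set is S = {1, 3, 5, 6, 7, 8}.
G(k) = mex{ G(k - s) : s in S, s <= k }. We compute iteratively: G(0) = 0.
G(1) = mex({0}) = 1
G(2) = mex({1}) = 0
G(3) = mex({0}) = 1
G(4) = mex({1}) = 0
G(5) = mex({0}) = 1
G(6) = mex({0, 1}) = 2
G(7) = mex({0, 1, 2}) = 3
G(8) = mex({0, 1, 3}) = 2
G(9) = mex({0, 1, 2}) = 3
G(10) = mex({0, 1, 3}) = 2
G(11) = mex({0, 1, 2}) = 3
G(12) = mex({0, 1, 2, 3}) = 4
G(13) = mex({1, 2, 3, 4}) = 0
G(14) = mex({0, 2, 3}) = 1
G(15) = mex({1, 2, 3, 4}) = 0
G(16) = mex({0, 2, 3}) = 1
G(17) = mex({1, 2, 3, 4}) = 0
G(18) = mex({0, 2, 3, 4}) = 1
G(19) = mex({0, 1, 3, 4}) = 2
G(20) = mex({0, 1, 2, 4}) = 3
Observe that G(13)..G(20) = 0, 1, 0, 1, 0, 1, 2, 3 repeats G(0)..G(7) = 0, 1, 0, 1, 0, 1, 2, 3.
For k >= max(S) = 8, G(k) is determined by the previous 8 values G(k-8)..G(k-1); a window of 8 consecutive values has recurred shifted by 13, so by induction G(k + 13) = G(k) for all k >= 0: the sequence is periodic from the start with period 13.
One period: G(0..12) = 0, 1, 0, 1, 0, 1, 2, 3, 2, 3, 2, 3, 4.
22 mod 13 = 9, so G(22) = G(9) = 3.

3


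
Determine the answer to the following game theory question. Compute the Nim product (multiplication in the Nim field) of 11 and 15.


Nim multiplication is bilinear over XOR: (u XOR v) * w = (u*w) XOR (v*w).
So we split each operand into its bit components and XOR the pairwise Nim products.
11 = 1 + 2 + 8 (as XOR of powers of 2).
15 = 1 + 2 + 4 + 8 (as XOR of powers of 2).
Using the standard Nim-product table on single bits:
  2*2 = 3,   2*4 = 8,   2*8 = 12,
  4*4 = 6,   4*8 = 11,  8*8 = 13,
and  1*x = x (identity), k*l = l*k (commutative).
Pairwise Nim products:
  1 * 1 = 1
  1 * 2 = 2
  1 * 4 = 4
  1 * 8 = 8
  2 * 1 = 2
  2 * 2 = 3
  2 * 4 = 8
  2 * 8 = 12
  8 * 1 = 8
  8 * 2 = 12
  8 * 4 = 11
  8 * 8 = 13
XOR them: 1 XOR 2 XOR 4 XOR 8 XOR 2 XOR 3 XOR 8 XOR 12 XOR 8 XOR 12 XOR 11 XOR 13 = 8.
Result: 11 * 15 = 8 (in Nim).

8


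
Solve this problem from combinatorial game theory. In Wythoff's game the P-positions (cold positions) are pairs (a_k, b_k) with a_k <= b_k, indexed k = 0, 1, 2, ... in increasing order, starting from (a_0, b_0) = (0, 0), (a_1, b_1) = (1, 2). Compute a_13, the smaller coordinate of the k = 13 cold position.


By Wythoff's theorem, a_k = floor(k * phi) and b_k = floor(k * phi^2) = a_k + k, where phi = (1 + sqrt(5))/2 is the golden ratio.
phi = (1 + sqrt(5))/2 = 1.618034
k = 13
k * phi = 13 * 1.618034 = 21.034442
a_13 = floor(k * phi) = 21

21


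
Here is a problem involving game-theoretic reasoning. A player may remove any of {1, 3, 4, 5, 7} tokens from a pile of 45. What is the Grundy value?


The subtraction set is S = {1, 3, 4, 5, 7}.
G(k) = mex{ G(k - s) : s in S, s <= k }. We compute iteratively: G(0) = 0.
G(1) = mex({0}) = 1
G(2) = mex({1}) = 0
G(3) = mex({0}) = 1
G(4) = mex({0, 1}) = 2
G(5) = mex({0, 1, 2}) = 3
G(6) = mex({0, 1, 3}) = 2
G(7) = mex({0, 1, 2}) = 3
G(8) = mex({1, 2, 3}) = 0
G(9) = mex({0, 2, 3}) = 1
G(10) = mex({1, 2, 3}) = 0
G(11) = mex({0, 2, 3}) = 1
G(12) = mex({0, 1, 3}) = 2
G(13) = mex({0, 1, 2}) = 3
G(14) = mex({0, 1, 3}) = 2
Observe that G(8)..G(14) = 0, 1, 0, 1, 2, 3, 2 repeats G(0)..G(6) = 0, 1, 0, 1, 2, 3, 2.
For k >= max(S) = 7, G(k) is determined by the previous 7 values G(k-7)..G(k-1); a window of 7 consecutive values has recurred shifted by 8, so by induction G(k + 8) = G(k) for all k >= 0: the sequence is periodic from the start with period 8.
One period: G(0..7) = 0, 1, 0, 1, 2, 3, 2, 3.
45 mod 8 = 5, so G(45) = G(5) = 3.

3


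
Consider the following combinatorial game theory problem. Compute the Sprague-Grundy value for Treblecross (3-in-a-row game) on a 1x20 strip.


Treblecross: place X on empty cells; 3-in-a-row wins.
Playing within two cells of an existing X lets the opponent win at once, so sensible play treats the cells i-2..i+2 around each X as dead. The player left with no safe cell loses, so this is a normal-play take-away game on strips of safe cells.
Placing X at cell i (0-indexed) of a strip of k safe cells leaves independent strips of sizes max(0, i-2) and max(0, k-i-3). Hence G(k) = mex{ G(max(0,i-2)) XOR G(max(0,k-i-3)) : 0 <= i < k }, with G(0) = 0.
G(1): splits (0,0):0^0=0 -> mex({0}) = 1
G(2): splits (0,0):0^0=0 -> mex({0}) = 1
G(3): splits (0,0):0^0=0 -> mex({0}) = 1
G(4): splits (0,1):0^1=1 (0,0):0^0=0 -> mex({0, 1}) = 2
G(5): splits (0,2):0^1=1 (0,1):0^1=1 (0,0):0^0=0 -> mex({0, 1}) = 2
G(6) = mex({1}) = 0
G(7) = mex({0, 1, 2}) = 3
G(8) = mex({0, 1, 2}) = 3
G(9) = mex({0, 2}) = 1
G(10) = mex({0, 2, 3}) = 1
G(11) = mex({0, 3}) = 1
G(12) = mex({1, 3}) = 0
G(13) = mex({0, 1, 2, 3}) = 4
G(14) = mex({0, 1, 2}) = 3
G(15) = mex({0, 1, 2}) = 3
G(16) = mex({0, 1, 2, 4}) = 3
G(17) = mex({0, 1, 3, 4}) = 2
G(18) = mex({0, 1, 3, 4}) = 2
G(19) = mex({0, 1, 3, 5}) = 2
G(20) = mex({0, 1, 2, 3, 5}) = 4
Therefore G(20) = 4.

4


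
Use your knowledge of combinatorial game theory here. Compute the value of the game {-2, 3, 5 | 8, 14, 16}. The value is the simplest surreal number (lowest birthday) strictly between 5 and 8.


Left options: {-2, 3, 5}, max = 5
Right options: {8, 14, 16}, min = 8
All options are numbers and max(Left) < min(Right), so by the simplicity theorem the value is the simplest (earliest-born) number strictly between 5 and 8.
Integers 6 through 7 all lie strictly between 5 and 8.
Among integers, the simplest (lowest birthday = smallest |n|; 0 is born on day 0, +-n on day n) is 6.
No non-integer in the interval can be simpler: if x is a non-integer in the interval, then floor(x) or ceil(x) also lies in the interval (the interval contains an integer), and both are proper prefixes of x's sign expansion, i.e. born earlier. So the game value is 6.
Game value = 6

6


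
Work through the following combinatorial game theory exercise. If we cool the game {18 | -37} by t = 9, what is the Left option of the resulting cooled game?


Original game: {18 | -37} (a switch {a | b} with a > b).
Cooling by t (for t below the temperature (a - b)/2 = 55/2) taxes each move by t: {a | b} cooled by t is {a - t | b + t}.
Cooling amount: t = 9
Cooled Left option: 18 - 9 = 9
Cooled Right option: -37 + 9 = -28
Cooled game: {9 | -28}
Left option = 9

9


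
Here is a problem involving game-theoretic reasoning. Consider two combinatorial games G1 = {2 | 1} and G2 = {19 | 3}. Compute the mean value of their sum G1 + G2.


G1 = {2 | 1}, G2 = {19 | 3}
Each is a switch {a | b} with numbers a > b; its mean value is (a + b)/2, and mean value is additive over game sums: m(G1 + G2) = m(G1) + m(G2).
Mean of G1 = (2 + (1))/2 = 3/2 = 3/2
Mean of G2 = (19 + (3))/2 = 22/2 = 11
Mean of G1 + G2 = 3/2 + 11 = 25/2

25/2


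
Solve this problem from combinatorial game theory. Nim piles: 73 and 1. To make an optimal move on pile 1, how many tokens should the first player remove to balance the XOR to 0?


Piles: 73 and 1
Current XOR: 73 XOR 1 = 72 (non-zero, so this is an N-position).
To make the XOR zero, we need to find a move that balances the piles.
For pile 1 (size 73): target = 73 XOR 72 = 1
We reduce pile 1 from 73 to 1.
Tokens removed: 73 - 1 = 72
Verification: 1 XOR 1 = 0

72


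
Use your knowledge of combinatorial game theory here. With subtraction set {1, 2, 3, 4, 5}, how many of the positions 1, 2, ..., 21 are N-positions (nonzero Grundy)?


Subtraction set S = {1, 2, 3, 4, 5}, so G(n) = n mod 6.
G(n) = 0 when n is a multiple of 6.
Multiples of 6 in [1, 21]: 3
N-positions (nonzero Grundy) = 21 - 3 = 18

18


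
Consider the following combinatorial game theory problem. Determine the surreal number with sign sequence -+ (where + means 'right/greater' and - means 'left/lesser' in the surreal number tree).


Sign expansion: -+
Rule: track bounds (lo, hi), initially (-inf, +inf). On '+', the current value becomes lo and we move to the simplest number in (value, hi): value + 1 if hi = +inf, otherwise the midpoint (value + hi)/2. On '-', the current value becomes hi and we move to value - 1 if lo = -inf, otherwise the midpoint (lo + value)/2.
Start at 0.
Step 1: sign = -, move left. Bounds: (-inf, 0). Value = -1
Step 2: sign = +, move right. Bounds: (-1, 0). Value = -1/2
The surreal number with sign expansion -+ is -1/2.

-1/2


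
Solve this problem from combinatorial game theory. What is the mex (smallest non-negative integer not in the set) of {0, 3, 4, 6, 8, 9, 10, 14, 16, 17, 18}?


Set = {0, 3, 4, 6, 8, 9, 10, 14, 16, 17, 18}
0 is in the set.
1 is NOT in the set. This is the mex.
mex = 1

1


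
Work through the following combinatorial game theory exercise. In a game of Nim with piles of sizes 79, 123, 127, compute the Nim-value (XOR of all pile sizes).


We need the XOR (exclusive or) of all pile sizes.
After XOR-ing pile 1 (size 79): 0 XOR 79 = 79
After XOR-ing pile 2 (size 123): 79 XOR 123 = 52
After XOR-ing pile 3 (size 127): 52 XOR 127 = 75
The Nim-value of this position is 75.

75


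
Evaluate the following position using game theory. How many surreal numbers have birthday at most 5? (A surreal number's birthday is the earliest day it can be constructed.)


Day 0: {|} = 0 is born. Count = 1.
Day n: the number of surreal numbers born by day n is 2^(n+1) - 1.
By day 0: 2^1 - 1 = 1
By day 1: 2^2 - 1 = 3
By day 2: 2^3 - 1 = 7
By day 3: 2^4 - 1 = 15
By day 4: 2^5 - 1 = 31
By day 5: 2^6 - 1 = 63
By day 5: 63 surreal numbers.

63


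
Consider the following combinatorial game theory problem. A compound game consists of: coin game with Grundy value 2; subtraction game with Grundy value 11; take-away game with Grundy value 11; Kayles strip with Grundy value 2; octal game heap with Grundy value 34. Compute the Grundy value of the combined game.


By the Sprague-Grundy theorem, the Grundy value of a sum of games is the XOR of individual Grundy values.
coin game: Grundy value = 2. Running XOR: 0 XOR 2 = 2
subtraction game: Grundy value = 11. Running XOR: 2 XOR 11 = 9
take-away game: Grundy value = 11. Running XOR: 9 XOR 11 = 2
Kayles strip: Grundy value = 2. Running XOR: 2 XOR 2 = 0
octal game heap: Grundy value = 34. Running XOR: 0 XOR 34 = 34
The combined Grundy value is 34.

34


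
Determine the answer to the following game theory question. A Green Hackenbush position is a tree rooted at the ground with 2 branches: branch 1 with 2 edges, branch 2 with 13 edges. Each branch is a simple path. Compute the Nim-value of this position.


The tree has 2 branches from the ground vertex.
In Green Hackenbush, the Nim-value of a simple path of length k is k.
Branch 1: length 2, Nim-value = 2
Branch 2: length 13, Nim-value = 13
Total Nim-value = XOR of all branch values:
0 XOR 2 = 2
2 XOR 13 = 15
Nim-value of the tree = 15

15
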